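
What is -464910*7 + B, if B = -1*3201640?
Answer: -6456010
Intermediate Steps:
B = -3201640
-464910*7 + B = -464910*7 - 3201640 = -3254370 - 3201640 = -6456010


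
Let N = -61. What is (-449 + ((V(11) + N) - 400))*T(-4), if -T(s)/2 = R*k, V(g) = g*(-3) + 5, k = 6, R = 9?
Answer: 101304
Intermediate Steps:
V(g) = 5 - 3*g (V(g) = -3*g + 5 = 5 - 3*g)
T(s) = -108 (T(s) = -18*6 = -2*54 = -108)
(-449 + ((V(11) + N) - 400))*T(-4) = (-449 + (((5 - 3*11) - 61) - 400))*(-108) = (-449 + (((5 - 33) - 61) - 400))*(-108) = (-449 + ((-28 - 61) - 400))*(-108) = (-449 + (-89 - 400))*(-108) = (-449 - 489)*(-108) = -938*(-108) = 101304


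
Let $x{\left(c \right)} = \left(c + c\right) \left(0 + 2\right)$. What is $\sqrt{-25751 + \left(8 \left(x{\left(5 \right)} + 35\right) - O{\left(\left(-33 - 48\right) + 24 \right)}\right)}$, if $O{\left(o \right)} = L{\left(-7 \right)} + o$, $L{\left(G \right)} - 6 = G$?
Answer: $i \sqrt{25253} \approx 158.91 i$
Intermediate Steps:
$L{\left(G \right)} = 6 + G$
$x{\left(c \right)} = 4 c$ ($x{\left(c \right)} = 2 c 2 = 4 c$)
$O{\left(o \right)} = -1 + o$ ($O{\left(o \right)} = \left(6 - 7\right) + o = -1 + o$)
$\sqrt{-25751 + \left(8 \left(x{\left(5 \right)} + 35\right) - O{\left(\left(-33 - 48\right) + 24 \right)}\right)} = \sqrt{-25751 + \left(8 \left(4 \cdot 5 + 35\right) - \left(-1 + \left(\left(-33 - 48\right) + 24\right)\right)\right)} = \sqrt{-25751 + \left(8 \left(20 + 35\right) - \left(-1 + \left(-81 + 24\right)\right)\right)} = \sqrt{-25751 + \left(8 \cdot 55 - \left(-1 - 57\right)\right)} = \sqrt{-25751 + \left(440 - -58\right)} = \sqrt{-25751 + \left(440 + 58\right)} = \sqrt{-25751 + 498} = \sqrt{-25253} = i \sqrt{25253}$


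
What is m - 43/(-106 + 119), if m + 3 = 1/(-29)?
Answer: -2391/377 ≈ -6.3422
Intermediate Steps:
m = -88/29 (m = -3 + 1/(-29) = -3 - 1/29 = -88/29 ≈ -3.0345)
m - 43/(-106 + 119) = -88/29 - 43/(-106 + 119) = -88/29 - 43/13 = -2391/377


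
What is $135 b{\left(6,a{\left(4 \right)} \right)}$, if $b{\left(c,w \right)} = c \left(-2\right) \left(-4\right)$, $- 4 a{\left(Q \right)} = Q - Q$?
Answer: $6480$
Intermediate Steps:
$a{\left(Q \right)} = 0$ ($a{\left(Q \right)} = - \frac{Q - Q}{4} = \left(- \frac{1}{4}\right) 0 = 0$)
$b{\left(c,w \right)} = 8 c$ ($b{\left(c,w \right)} = - 2 c \left(-4\right) = 8 c$)
$135 b{\left(6,a{\left(4 \right)} \right)} = 135 \cdot 8 \cdot 6 = 135 \cdot 48 = 6480$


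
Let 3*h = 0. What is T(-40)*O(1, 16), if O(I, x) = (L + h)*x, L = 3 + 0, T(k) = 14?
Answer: 672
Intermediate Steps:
h = 0 (h = (⅓)*0 = 0)
L = 3
O(I, x) = 3*x (O(I, x) = (3 + 0)*x = 3*x)
T(-40)*O(1, 16) = 14*(3*16) = 14*48 = 672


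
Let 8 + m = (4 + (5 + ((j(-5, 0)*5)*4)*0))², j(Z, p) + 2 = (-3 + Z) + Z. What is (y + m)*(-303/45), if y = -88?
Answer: 101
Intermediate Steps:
j(Z, p) = -5 + 2*Z (j(Z, p) = -2 + ((-3 + Z) + Z) = -2 + (-3 + 2*Z) = -5 + 2*Z)
m = 73 (m = -8 + (4 + (5 + (((-5 + 2*(-5))*5)*4)*0))² = -8 + (4 + (5 + (((-5 - 10)*5)*4)*0))² = -8 + (4 + (5 + (-15*5*4)*0))² = -8 + (4 + (5 - 75*4*0))² = -8 + (4 + (5 - 300*0))² = -8 + (4 + (5 + 0))² = -8 + (4 + 5)² = -8 + 9² = -8 + 81 = 73)
(y + m)*(-303/45) = (-88 + 73)*(-303/45) = -(-4545)/45 = -15*(-101/15) = 101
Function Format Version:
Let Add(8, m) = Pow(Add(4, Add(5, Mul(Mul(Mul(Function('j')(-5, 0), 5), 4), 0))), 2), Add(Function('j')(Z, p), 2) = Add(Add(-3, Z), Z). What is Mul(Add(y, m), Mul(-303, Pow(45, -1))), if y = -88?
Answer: 101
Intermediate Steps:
Function('j')(Z, p) = Add(-5, Mul(2, Z)) (Function('j')(Z, p) = Add(-2, Add(Add(-3, Z), Z)) = Add(-2, Add(-3, Mul(2, Z))) = Add(-5, Mul(2, Z)))
m = 73 (m = Add(-8, Pow(Add(4, Add(5, Mul(Mul(Mul(Add(-5, Mul(2, -5)), 5), 4), 0))), 2)) = Add(-8, Pow(Add(4, Add(5, Mul(Mul(Mul(Add(-5, -10), 5), 4), 0))), 2)) = Add(-8, Pow(Add(4, Add(5, Mul(Mul(Mul(-15, 5), 4), 0))), 2)) = Add(-8, Pow(Add(4, Add(5, Mul(Mul(-75, 4), 0))), 2)) = Add(-8, Pow(Add(4, Add(5, Mul(-300, 0))), 2)) = Add(-8, Pow(Add(4, Add(5, 0)), 2)) = Add(-8, Pow(Add(4, 5), 2)) = Add(-8, Pow(9, 2)) = Add(-8, 81) = 73)
Mul(Add(y, m), Mul(-303, Pow(45, -1))) = Mul(Add(-88, 73), Mul(-303, Pow(45, -1))) = Mul(-15, Mul(-303, Rational(1, 45))) = Mul(-15, Rational(-101, 15)) = 101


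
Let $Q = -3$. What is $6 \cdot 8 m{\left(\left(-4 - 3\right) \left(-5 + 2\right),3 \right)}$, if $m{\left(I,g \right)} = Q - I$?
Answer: $-1152$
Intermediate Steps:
$m{\left(I,g \right)} = -3 - I$
$6 \cdot 8 m{\left(\left(-4 - 3\right) \left(-5 + 2\right),3 \right)} = 6 \cdot 8 \left(-3 - \left(-4 - 3\right) \left(-5 + 2\right)\right) = 48 \left(-3 - \left(-7\right) \left(-3\right)\right) = 48 \left(-3 - 21\right) = 48 \left(-24\right) = -1152$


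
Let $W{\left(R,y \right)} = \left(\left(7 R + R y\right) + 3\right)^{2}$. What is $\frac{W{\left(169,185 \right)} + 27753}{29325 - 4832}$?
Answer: $\frac{1053095154}{24493} \approx 42996.0$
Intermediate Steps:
$W{\left(R,y \right)} = \left(3 + 7 R + R y\right)^{2}$
$\frac{W{\left(169,185 \right)} + 27753}{29325 - 4832} = \frac{\left(3 + 7 \cdot 169 + 169 \cdot 185\right)^{2} + 27753}{29325 - 4832} = \frac{\left(3 + 1183 + 31265\right)^{2} + 27753}{24493} = \left(32451^{2} + 27753\right) \frac{1}{24493} = \left(1053067401 + 27753\right) \frac{1}{24493} = 1053095154 \cdot \frac{1}{24493} = \frac{1053095154}{24493}$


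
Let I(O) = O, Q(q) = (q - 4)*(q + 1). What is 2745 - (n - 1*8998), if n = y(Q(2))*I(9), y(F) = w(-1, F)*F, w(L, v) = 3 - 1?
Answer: 11851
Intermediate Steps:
Q(q) = (1 + q)*(-4 + q) (Q(q) = (-4 + q)*(1 + q) = (1 + q)*(-4 + q))
w(L, v) = 2
y(F) = 2*F
n = -108 (n = (2*(-4 + 2**2 - 3*2))*9 = (2*(-4 + 4 - 6))*9 = (2*(-6))*9 = -12*9 = -108)
2745 - (n - 1*8998) = 2745 - (-108 - 1*8998) = 2745 - (-108 - 8998) = 2745 - 1*(-9106) = 2745 + 9106 = 11851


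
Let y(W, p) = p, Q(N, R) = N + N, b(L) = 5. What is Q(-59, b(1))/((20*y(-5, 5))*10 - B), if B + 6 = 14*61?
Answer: -59/76 ≈ -0.77632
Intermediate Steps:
Q(N, R) = 2*N
B = 848 (B = -6 + 14*61 = -6 + 854 = 848)
Q(-59, b(1))/((20*y(-5, 5))*10 - B) = (2*(-59))/((20*5)*10 - 1*848) = -118/(100*10 - 848) = -118/(1000 - 848) = -118/152 = -118*1/152 = -59/76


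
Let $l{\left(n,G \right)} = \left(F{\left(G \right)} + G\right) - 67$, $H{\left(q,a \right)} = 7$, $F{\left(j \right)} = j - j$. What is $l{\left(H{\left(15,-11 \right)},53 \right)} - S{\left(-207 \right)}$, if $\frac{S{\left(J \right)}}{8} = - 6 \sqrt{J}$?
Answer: $-14 + 144 i \sqrt{23} \approx -14.0 + 690.6 i$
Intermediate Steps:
$F{\left(j \right)} = 0$
$l{\left(n,G \right)} = -67 + G$ ($l{\left(n,G \right)} = \left(0 + G\right) - 67 = G - 67 = -67 + G$)
$S{\left(J \right)} = - 48 \sqrt{J}$ ($S{\left(J \right)} = 8 \left(- 6 \sqrt{J}\right) = - 48 \sqrt{J}$)
$l{\left(H{\left(15,-11 \right)},53 \right)} - S{\left(-207 \right)} = \left(-67 + 53\right) - - 48 \sqrt{-207} = -14 - - 48 \cdot 3 i \sqrt{23} = -14 - - 144 i \sqrt{23} = -14 + 144 i \sqrt{23}$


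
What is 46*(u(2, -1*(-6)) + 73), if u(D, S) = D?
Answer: 3450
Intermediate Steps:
46*(u(2, -1*(-6)) + 73) = 46*(2 + 73) = 46*75 = 3450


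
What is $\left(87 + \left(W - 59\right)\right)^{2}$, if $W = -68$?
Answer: $1600$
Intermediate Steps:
$\left(87 + \left(W - 59\right)\right)^{2} = \left(87 - 127\right)^{2} = \left(-40\right)^{2} = 1600$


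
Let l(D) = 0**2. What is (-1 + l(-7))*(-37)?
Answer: 37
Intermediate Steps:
l(D) = 0
(-1 + l(-7))*(-37) = (-1 + 0)*(-37) = -1*(-37) = 37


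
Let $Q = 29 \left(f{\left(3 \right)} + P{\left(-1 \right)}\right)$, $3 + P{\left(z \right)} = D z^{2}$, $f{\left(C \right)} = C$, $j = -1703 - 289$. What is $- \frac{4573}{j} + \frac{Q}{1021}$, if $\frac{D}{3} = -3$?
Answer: $\frac{4149121}{2033832} \approx 2.0401$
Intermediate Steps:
$j = -1992$ ($j = -1703 - 289 = -1992$)
$D = -9$ ($D = 3 \left(-3\right) = -9$)
$P{\left(z \right)} = -3 - 9 z^{2}$
$Q = -261$ ($Q = 29 \left(3 - \left(3 + 9 \left(-1\right)^{2}\right)\right) = 29 \left(3 - 12\right) = 29 \left(-9\right) = -261$)
$- \frac{4573}{j} + \frac{Q}{1021} = - \frac{4573}{-1992} - \frac{261}{1021} = \left(-4573\right) \left(- \frac{1}{1992}\right) - \frac{261}{1021} = \frac{4573}{1992} - \frac{261}{1021} = \frac{4149121}{2033832}$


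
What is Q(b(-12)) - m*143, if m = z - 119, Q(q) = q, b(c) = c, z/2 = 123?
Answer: -18173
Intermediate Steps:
z = 246 (z = 2*123 = 246)
m = 127 (m = 246 - 119 = 127)
Q(b(-12)) - m*143 = -12 - 127*143 = -12 - 1*18161 = -12 - 18161 = -18173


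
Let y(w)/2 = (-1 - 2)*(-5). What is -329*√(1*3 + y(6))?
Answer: -329*√33 ≈ -1890.0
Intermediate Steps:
y(w) = 30 (y(w) = 2*((-1 - 2)*(-5)) = 2*(-3*(-5)) = 2*15 = 30)
-329*√(1*3 + y(6)) = -329*√(1*3 + 30) = -329*√(3 + 30) = -329*√33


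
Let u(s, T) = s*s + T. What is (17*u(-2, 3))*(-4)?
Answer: -476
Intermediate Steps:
u(s, T) = T + s² (u(s, T) = s² + T = T + s²)
(17*u(-2, 3))*(-4) = (17*(3 + (-2)²))*(-4) = (17*(3 + 4))*(-4) = (17*7)*(-4) = 119*(-4) = -476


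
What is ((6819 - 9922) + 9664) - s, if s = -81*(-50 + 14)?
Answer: 3645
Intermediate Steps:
s = 2916 (s = -81*(-36) = 2916)
((6819 - 9922) + 9664) - s = ((6819 - 9922) + 9664) - 1*2916 = (-3103 + 9664) - 2916 = 6561 - 2916 = 3645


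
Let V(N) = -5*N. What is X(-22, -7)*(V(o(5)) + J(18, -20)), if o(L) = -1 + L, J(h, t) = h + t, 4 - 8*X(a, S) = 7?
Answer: 33/4 ≈ 8.2500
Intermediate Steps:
X(a, S) = -3/8 (X(a, S) = 1/2 - 1/8*7 = 1/2 - 7/8 = -3/8)
X(-22, -7)*(V(o(5)) + J(18, -20)) = -3*(-5*(-1 + 5) + (18 - 20))/8 = -3*(-5*4 - 2)/8 = -3*(-20 - 2)/8 = -3/8*(-22) = 33/4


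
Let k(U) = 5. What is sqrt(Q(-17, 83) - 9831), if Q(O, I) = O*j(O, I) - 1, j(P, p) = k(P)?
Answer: I*sqrt(9917) ≈ 99.584*I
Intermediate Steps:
j(P, p) = 5
Q(O, I) = -1 + 5*O (Q(O, I) = O*5 - 1 = 5*O - 1 = -1 + 5*O)
sqrt(Q(-17, 83) - 9831) = sqrt((-1 + 5*(-17)) - 9831) = sqrt((-1 - 85) - 9831) = sqrt(-86 - 9831) = sqrt(-9917) = I*sqrt(9917)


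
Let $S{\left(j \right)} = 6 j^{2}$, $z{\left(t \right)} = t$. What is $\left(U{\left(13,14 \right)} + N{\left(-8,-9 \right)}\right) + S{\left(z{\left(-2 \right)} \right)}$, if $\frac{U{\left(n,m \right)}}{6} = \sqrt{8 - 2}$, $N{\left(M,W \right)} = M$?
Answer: $16 + 6 \sqrt{6} \approx 30.697$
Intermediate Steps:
$U{\left(n,m \right)} = 6 \sqrt{6}$ ($U{\left(n,m \right)} = 6 \sqrt{8 - 2} = 6 \sqrt{6}$)
$\left(U{\left(13,14 \right)} + N{\left(-8,-9 \right)}\right) + S{\left(z{\left(-2 \right)} \right)} = \left(6 \sqrt{6} - 8\right) + 6 \left(-2\right)^{2} = \left(-8 + 6 \sqrt{6}\right) + 6 \cdot 4 = \left(-8 + 6 \sqrt{6}\right) + 24 = 16 + 6 \sqrt{6}$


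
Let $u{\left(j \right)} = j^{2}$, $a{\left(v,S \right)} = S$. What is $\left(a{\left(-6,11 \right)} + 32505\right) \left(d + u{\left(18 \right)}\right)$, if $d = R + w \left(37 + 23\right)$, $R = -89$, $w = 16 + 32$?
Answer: $101287340$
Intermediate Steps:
$w = 48$
$d = 2791$ ($d = -89 + 48 \left(37 + 23\right) = -89 + 48 \cdot 60 = -89 + 2880 = 2791$)
$\left(a{\left(-6,11 \right)} + 32505\right) \left(d + u{\left(18 \right)}\right) = \left(11 + 32505\right) \left(2791 + 18^{2}\right) = 32516 \left(2791 + 324\right) = 32516 \cdot 3115 = 101287340$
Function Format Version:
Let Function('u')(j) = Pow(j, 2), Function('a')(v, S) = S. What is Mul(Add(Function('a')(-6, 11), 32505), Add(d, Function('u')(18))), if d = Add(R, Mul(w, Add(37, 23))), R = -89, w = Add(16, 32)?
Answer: 101287340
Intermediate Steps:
w = 48
d = 2791 (d = Add(-89, Mul(48, Add(37, 23))) = Add(-89, Mul(48, 60)) = Add(-89, 2880) = 2791)
Mul(Add(Function('a')(-6, 11), 32505), Add(d, Function('u')(18))) = Mul(Add(11, 32505), Add(2791, Pow(18, 2))) = Mul(32516, Add(2791, 324)) = Mul(32516, 3115) = 101287340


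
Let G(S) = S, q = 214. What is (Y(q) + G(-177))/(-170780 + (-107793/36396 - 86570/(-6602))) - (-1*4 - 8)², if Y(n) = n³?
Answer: -459094187511156/2279648381857 ≈ -201.39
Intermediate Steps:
(Y(q) + G(-177))/(-170780 + (-107793/36396 - 86570/(-6602))) - (-1*4 - 8)² = (214³ - 177)/(-170780 + (-107793/36396 - 86570/(-6602))) - (-1*4 - 8)² = (9800344 - 177)/(-170780 + (-107793*1/36396 - 86570*(-1/6602))) - (-4 - 8)² = 9800167/(-170780 + (-11977/4044 + 43285/3301)) - 1*(-12)² = 9800167/(-170780 + 135508463/13349244) - 1*144 = 9800167/(-2279648381857/13349244) - 144 = 9800167*(-13349244/2279648381857) - 144 = -130824820523748/2279648381857 - 144 = -459094187511156/2279648381857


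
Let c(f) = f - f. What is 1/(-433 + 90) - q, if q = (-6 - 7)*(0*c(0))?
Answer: -1/343 ≈ -0.0029155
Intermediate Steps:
c(f) = 0
q = 0 (q = (-6 - 7)*(0*0) = -13*0 = 0)
1/(-433 + 90) - q = 1/(-433 + 90) - 1*0 = 1/(-343) + 0 = -1/343 + 0 = -1/343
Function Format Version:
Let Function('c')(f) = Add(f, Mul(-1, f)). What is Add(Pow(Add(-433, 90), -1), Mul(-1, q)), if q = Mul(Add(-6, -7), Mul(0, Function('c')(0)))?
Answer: Rational(-1, 343) ≈ -0.0029155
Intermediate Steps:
Function('c')(f) = 0
q = 0 (q = Mul(Add(-6, -7), Mul(0, 0)) = Mul(-13, 0) = 0)
Add(Pow(Add(-433, 90), -1), Mul(-1, q)) = Add(Pow(Add(-433, 90), -1), Mul(-1, 0)) = Add(Pow(-343, -1), 0) = Add(Rational(-1, 343), 0) = Rational(-1, 343)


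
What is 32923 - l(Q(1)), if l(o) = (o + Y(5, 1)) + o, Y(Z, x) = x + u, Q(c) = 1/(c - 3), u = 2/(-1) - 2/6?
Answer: 98776/3 ≈ 32925.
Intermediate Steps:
u = -7/3 (u = 2*(-1) - 2*⅙ = -2 - ⅓ = -7/3 ≈ -2.3333)
Q(c) = 1/(-3 + c)
Y(Z, x) = -7/3 + x (Y(Z, x) = x - 7/3 = -7/3 + x)
l(o) = -4/3 + 2*o (l(o) = (o + (-7/3 + 1)) + o = (o - 4/3) + o = (-4/3 + o) + o = -4/3 + 2*o)
32923 - l(Q(1)) = 32923 - (-4/3 + 2/(-3 + 1)) = 32923 - (-4/3 + 2/(-2)) = 32923 - (-4/3 + 2*(-½)) = 32923 - (-4/3 - 1) = 32923 - 1*(-7/3) = 32923 + 7/3 = 98776/3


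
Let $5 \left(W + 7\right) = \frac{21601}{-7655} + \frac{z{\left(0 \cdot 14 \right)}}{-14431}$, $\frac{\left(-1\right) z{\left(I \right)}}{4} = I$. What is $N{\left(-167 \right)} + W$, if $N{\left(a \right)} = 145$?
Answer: $\frac{5260349}{38275} \approx 137.44$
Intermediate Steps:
$z{\left(I \right)} = - 4 I$
$W = - \frac{289526}{38275}$ ($W = -7 + \frac{\frac{21601}{-7655} + \frac{\left(-4\right) 0 \cdot 14}{-14431}}{5} = -7 + \frac{21601 \left(- \frac{1}{7655}\right) + \left(-4\right) 0 \left(- \frac{1}{14431}\right)}{5} = -7 + \frac{- \frac{21601}{7655} + 0 \left(- \frac{1}{14431}\right)}{5} = -7 + \frac{- \frac{21601}{7655} + 0}{5} = -7 + \frac{1}{5} \left(- \frac{21601}{7655}\right) = -7 - \frac{21601}{38275} = - \frac{289526}{38275} \approx -7.5644$)
$N{\left(-167 \right)} + W = 145 - \frac{289526}{38275} = \frac{5260349}{38275}$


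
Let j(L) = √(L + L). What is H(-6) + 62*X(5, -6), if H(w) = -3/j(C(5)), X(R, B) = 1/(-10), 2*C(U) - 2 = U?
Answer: -31/5 - 3*√7/7 ≈ -7.3339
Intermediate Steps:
C(U) = 1 + U/2
X(R, B) = -⅒
j(L) = √2*√L (j(L) = √(2*L) = √2*√L)
H(w) = -3*√7/7 (H(w) = -3*√2/(2*√(1 + (½)*5)) = -3*√2/(2*√(1 + 5/2)) = -3*√7/7)
H(-6) + 62*X(5, -6) = -3*√7/7 + 62*(-⅒) = -3*√7/7 - 31/5 = -31/5 - 3*√7/7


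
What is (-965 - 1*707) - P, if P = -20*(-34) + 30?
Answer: -2382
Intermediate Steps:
P = 710 (P = 680 + 30 = 710)
(-965 - 1*707) - P = (-965 - 1*707) - 1*710 = (-965 - 707) - 710 = -1672 - 710 = -2382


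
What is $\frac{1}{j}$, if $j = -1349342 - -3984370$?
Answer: $\frac{1}{2635028} \approx 3.795 \cdot 10^{-7}$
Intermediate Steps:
$j = 2635028$ ($j = -1349342 + 3984370 = 2635028$)
$\frac{1}{j} = \frac{1}{2635028}$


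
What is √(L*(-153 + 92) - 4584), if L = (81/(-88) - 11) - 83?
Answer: √2335102/44 ≈ 34.730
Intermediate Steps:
L = -8353/88 (L = (81*(-1/88) - 11) - 83 = (-81/88 - 11) - 83 = -1049/88 - 83 = -8353/88 ≈ -94.920)
√(L*(-153 + 92) - 4584) = √(-8353*(-153 + 92)/88 - 4584) = √(-8353/88*(-61) - 4584) = √(509533/88 - 4584) = √(106141/88) = √2335102/44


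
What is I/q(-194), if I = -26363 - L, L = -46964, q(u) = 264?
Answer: 6867/88 ≈ 78.034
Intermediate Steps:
I = 20601 (I = -26363 - 1*(-46964) = -26363 + 46964 = 20601)
I/q(-194) = 20601/264 = 20601*(1/264) = 6867/88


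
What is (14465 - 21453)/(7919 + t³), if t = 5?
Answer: -1747/2011 ≈ -0.86872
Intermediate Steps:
(14465 - 21453)/(7919 + t³) = (14465 - 21453)/(7919 + 5³) = -6988/(7919 + 125) = -6988/8044 = -6988*1/8044 = -1747/2011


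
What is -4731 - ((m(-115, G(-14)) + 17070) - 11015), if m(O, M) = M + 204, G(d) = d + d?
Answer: -10962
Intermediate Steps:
G(d) = 2*d
m(O, M) = 204 + M
-4731 - ((m(-115, G(-14)) + 17070) - 11015) = -4731 - (((204 + 2*(-14)) + 17070) - 11015) = -4731 - (((204 - 28) + 17070) - 11015) = -4731 - ((176 + 17070) - 11015) = -4731 - (17246 - 11015) = -4731 - 1*6231 = -4731 - 6231 = -10962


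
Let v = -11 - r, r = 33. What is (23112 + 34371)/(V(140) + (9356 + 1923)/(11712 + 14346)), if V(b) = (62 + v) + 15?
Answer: 1497892014/871193 ≈ 1719.4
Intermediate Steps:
v = -44 (v = -11 - 1*33 = -11 - 33 = -44)
V(b) = 33 (V(b) = (62 - 44) + 15 = 18 + 15 = 33)
(23112 + 34371)/(V(140) + (9356 + 1923)/(11712 + 14346)) = (23112 + 34371)/(33 + (9356 + 1923)/(11712 + 14346)) = 57483/(33 + 11279/26058) = 57483/(871193/26058) = 57483*(26058/871193) = 1497892014/871193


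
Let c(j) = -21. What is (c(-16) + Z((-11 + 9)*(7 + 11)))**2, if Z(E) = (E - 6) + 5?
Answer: 3364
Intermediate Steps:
Z(E) = -1 + E (Z(E) = (-6 + E) + 5 = -1 + E)
(c(-16) + Z((-11 + 9)*(7 + 11)))**2 = (-21 + (-1 + (-11 + 9)*(7 + 11)))**2 = (-21 + (-1 - 2*18))**2 = (-21 + (-1 - 36))**2 = (-21 - 37)**2 = (-58)**2 = 3364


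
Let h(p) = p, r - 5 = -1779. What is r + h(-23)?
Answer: -1797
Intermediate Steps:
r = -1774 (r = 5 - 1779 = -1774)
r + h(-23) = -1774 - 23 = -1797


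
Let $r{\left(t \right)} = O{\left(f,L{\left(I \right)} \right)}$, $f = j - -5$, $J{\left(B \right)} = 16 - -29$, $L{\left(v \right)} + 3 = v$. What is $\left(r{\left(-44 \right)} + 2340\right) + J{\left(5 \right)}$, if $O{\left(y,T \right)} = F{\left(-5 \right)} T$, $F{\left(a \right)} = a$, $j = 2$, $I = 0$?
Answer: $2400$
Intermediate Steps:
$L{\left(v \right)} = -3 + v$
$J{\left(B \right)} = 45$ ($J{\left(B \right)} = 16 + 29 = 45$)
$f = 7$ ($f = 2 - -5 = 2 + 5 = 7$)
$O{\left(y,T \right)} = - 5 T$
$r{\left(t \right)} = 15$ ($r{\left(t \right)} = - 5 \left(-3 + 0\right) = \left(-5\right) \left(-3\right) = 15$)
$\left(r{\left(-44 \right)} + 2340\right) + J{\left(5 \right)} = \left(15 + 2340\right) + 45 = 2355 + 45 = 2400$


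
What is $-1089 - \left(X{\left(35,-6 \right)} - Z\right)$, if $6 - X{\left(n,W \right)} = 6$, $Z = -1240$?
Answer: $-2329$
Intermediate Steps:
$X{\left(n,W \right)} = 0$ ($X{\left(n,W \right)} = 6 - 6 = 0$)
$-1089 - \left(X{\left(35,-6 \right)} - Z\right) = -1089 - \left(0 - -1240\right) = -1089 - \left(0 + 1240\right) = -1089 - 1240 = -2329$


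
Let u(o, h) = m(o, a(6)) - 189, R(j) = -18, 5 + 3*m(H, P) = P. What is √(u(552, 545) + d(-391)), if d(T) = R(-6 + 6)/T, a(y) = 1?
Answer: I*√261821811/1173 ≈ 13.794*I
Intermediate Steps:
m(H, P) = -5/3 + P/3
u(o, h) = -571/3 (u(o, h) = (-5/3 + (⅓)*1) - 189 = (-5/3 + ⅓) - 189 = -4/3 - 189 = -571/3)
d(T) = -18/T
√(u(552, 545) + d(-391)) = √(-571/3 - 18/(-391)) = √(-571/3 - 18*(-1/391)) = √(-571/3 + 18/391) = √(-223207/1173) = I*√261821811/1173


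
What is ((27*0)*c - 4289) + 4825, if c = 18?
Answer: 536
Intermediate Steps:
((27*0)*c - 4289) + 4825 = ((27*0)*18 - 4289) + 4825 = (0*18 - 4289) + 4825 = (0 - 4289) + 4825 = -4289 + 4825 = 536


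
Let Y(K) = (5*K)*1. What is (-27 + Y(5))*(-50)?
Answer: 100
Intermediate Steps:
Y(K) = 5*K
(-27 + Y(5))*(-50) = (-27 + 5*5)*(-50) = (-27 + 25)*(-50) = -2*(-50) = 100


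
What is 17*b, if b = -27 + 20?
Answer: -119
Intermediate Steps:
b = -7
17*b = 17*(-7) = -119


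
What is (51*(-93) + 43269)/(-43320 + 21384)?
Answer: -6421/3656 ≈ -1.7563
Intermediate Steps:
(51*(-93) + 43269)/(-43320 + 21384) = (-4743 + 43269)/(-21936) = 38526*(-1/21936) = -6421/3656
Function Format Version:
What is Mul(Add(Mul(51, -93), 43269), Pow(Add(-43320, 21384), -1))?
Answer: Rational(-6421, 3656) ≈ -1.7563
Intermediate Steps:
Mul(Add(Mul(51, -93), 43269), Pow(Add(-43320, 21384), -1)) = Mul(Add(-4743, 43269), Pow(-21936, -1)) = Mul(38526, Rational(-1, 21936)) = Rational(-6421, 3656)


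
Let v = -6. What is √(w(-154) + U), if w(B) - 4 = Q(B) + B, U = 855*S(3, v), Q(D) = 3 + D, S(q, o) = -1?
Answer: 34*I ≈ 34.0*I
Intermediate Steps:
U = -855 (U = 855*(-1) = -855)
w(B) = 7 + 2*B (w(B) = 4 + ((3 + B) + B) = 4 + (3 + 2*B) = 7 + 2*B)
√(w(-154) + U) = √((7 + 2*(-154)) - 855) = √((7 - 308) - 855) = √(-301 - 855) = √(-1156) = 34*I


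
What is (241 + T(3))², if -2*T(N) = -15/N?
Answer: 237169/4 ≈ 59292.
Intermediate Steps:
T(N) = 15/(2*N) (T(N) = -(-15)/(2*N) = 15/(2*N))
(241 + T(3))² = (241 + (15/2)/3)² = (241 + (15/2)*(⅓))² = (241 + 5/2)² = (487/2)² = 237169/4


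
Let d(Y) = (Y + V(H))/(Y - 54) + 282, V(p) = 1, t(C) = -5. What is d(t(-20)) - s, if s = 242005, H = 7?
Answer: -14261653/59 ≈ -2.4172e+5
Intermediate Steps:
d(Y) = 282 + (1 + Y)/(-54 + Y) (d(Y) = (Y + 1)/(Y - 54) + 282 = (1 + Y)/(-54 + Y) + 282 = 282 + (1 + Y)/(-54 + Y))
d(t(-20)) - s = (-15227 + 283*(-5))/(-54 - 5) - 1*242005 = (-15227 - 1415)/(-59) - 242005 = -1/59*(-16642) - 242005 = 16642/59 - 242005 = -14261653/59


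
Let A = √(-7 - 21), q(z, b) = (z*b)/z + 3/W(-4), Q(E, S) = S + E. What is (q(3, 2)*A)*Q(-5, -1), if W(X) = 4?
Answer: -33*I*√7 ≈ -87.31*I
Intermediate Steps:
Q(E, S) = E + S
q(z, b) = ¾ + b (q(z, b) = (z*b)/z + 3/4 = (b*z)/z + 3*(¼) = b + ¾ = ¾ + b)
A = 2*I*√7 (A = √(-28) = 2*I*√7 ≈ 5.2915*I)
(q(3, 2)*A)*Q(-5, -1) = ((¾ + 2)*(2*I*√7))*(-5 - 1) = (11*(2*I*√7)/4)*(-6) = (11*I*√7/2)*(-6) = -33*I*√7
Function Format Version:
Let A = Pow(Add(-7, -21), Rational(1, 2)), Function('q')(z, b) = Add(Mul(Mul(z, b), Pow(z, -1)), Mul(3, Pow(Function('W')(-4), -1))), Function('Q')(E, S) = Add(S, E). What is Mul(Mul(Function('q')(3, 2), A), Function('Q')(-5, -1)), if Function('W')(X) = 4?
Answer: Mul(-33, I, Pow(7, Rational(1, 2))) ≈ Mul(-87.310, I)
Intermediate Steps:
Function('Q')(E, S) = Add(E, S)
Function('q')(z, b) = Add(Rational(3, 4), b) (Function('q')(z, b) = Add(Mul(Mul(z, b), Pow(z, -1)), Mul(3, Pow(4, -1))) = Add(Mul(Mul(b, z), Pow(z, -1)), Mul(3, Rational(1, 4))) = Add(b, Rational(3, 4)) = Add(Rational(3, 4), b))
A = Mul(2, I, Pow(7, Rational(1, 2))) (A = Pow(-28, Rational(1, 2)) = Mul(2, I, Pow(7, Rational(1, 2))) ≈ Mul(5.2915, I))
Mul(Mul(Function('q')(3, 2), A), Function('Q')(-5, -1)) = Mul(Mul(Add(Rational(3, 4), 2), Mul(2, I, Pow(7, Rational(1, 2)))), Add(-5, -1)) = Mul(Mul(Rational(11, 4), Mul(2, I, Pow(7, Rational(1, 2)))), -6) = Mul(Mul(Rational(11, 2), I, Pow(7, Rational(1, 2))), -6) = Mul(-33, I, Pow(7, Rational(1, 2)))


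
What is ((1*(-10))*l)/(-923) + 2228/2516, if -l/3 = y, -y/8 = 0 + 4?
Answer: 1117951/580567 ≈ 1.9256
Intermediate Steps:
y = -32 (y = -8*(0 + 4) = -8*4 = -32)
l = 96 (l = -3*(-32) = 96)
((1*(-10))*l)/(-923) + 2228/2516 = ((1*(-10))*96)/(-923) + 2228/2516 = -10*96*(-1/923) + 2228*(1/2516) = -960*(-1/923) + 557/629 = 960/923 + 557/629 = 1117951/580567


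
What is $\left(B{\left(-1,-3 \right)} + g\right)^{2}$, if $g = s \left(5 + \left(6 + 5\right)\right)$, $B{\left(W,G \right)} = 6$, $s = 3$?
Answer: $2916$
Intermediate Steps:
$g = 48$ ($g = 3 \left(5 + \left(6 + 5\right)\right) = 3 \left(5 + 11\right) = 3 \cdot 16 = 48$)
$\left(B{\left(-1,-3 \right)} + g\right)^{2} = \left(6 + 48\right)^{2} = 54^{2} = 2916$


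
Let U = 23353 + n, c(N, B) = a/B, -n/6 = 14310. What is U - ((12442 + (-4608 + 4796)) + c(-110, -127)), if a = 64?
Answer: -9542335/127 ≈ -75137.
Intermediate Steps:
n = -85860 (n = -6*14310 = -85860)
c(N, B) = 64/B
U = -62507 (U = 23353 - 85860 = -62507)
U - ((12442 + (-4608 + 4796)) + c(-110, -127)) = -62507 - ((12442 + (-4608 + 4796)) + 64/(-127)) = -62507 - ((12442 + 188) + 64*(-1/127)) = -62507 - (12630 - 64/127) = -62507 - 1*1603946/127 = -62507 - 1603946/127 = -9542335/127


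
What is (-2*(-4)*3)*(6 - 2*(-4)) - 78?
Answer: 258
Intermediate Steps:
(-2*(-4)*3)*(6 - 2*(-4)) - 78 = (8*3)*(6 + 8) - 78 = 24*14 - 78 = 336 - 78 = 258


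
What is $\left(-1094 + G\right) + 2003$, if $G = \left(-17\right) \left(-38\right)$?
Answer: $1555$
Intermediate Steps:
$G = 646$
$\left(-1094 + G\right) + 2003 = \left(-1094 + 646\right) + 2003 = -448 + 2003 = 1555$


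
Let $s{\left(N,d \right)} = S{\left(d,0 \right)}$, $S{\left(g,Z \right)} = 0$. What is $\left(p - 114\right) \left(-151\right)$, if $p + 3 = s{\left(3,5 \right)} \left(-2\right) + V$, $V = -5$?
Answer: $18422$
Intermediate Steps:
$s{\left(N,d \right)} = 0$
$p = -8$ ($p = -3 + \left(0 \left(-2\right) - 5\right) = -3 + \left(0 - 5\right) = -3 - 5 = -8$)
$\left(p - 114\right) \left(-151\right) = \left(-8 - 114\right) \left(-151\right) = \left(-122\right) \left(-151\right) = 18422$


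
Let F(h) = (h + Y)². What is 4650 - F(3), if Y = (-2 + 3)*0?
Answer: 4641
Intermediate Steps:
Y = 0 (Y = 1*0 = 0)
F(h) = h² (F(h) = (h + 0)² = h²)
4650 - F(3) = 4650 - 1*3² = 4650 - 1*9 = 4650 - 9 = 4641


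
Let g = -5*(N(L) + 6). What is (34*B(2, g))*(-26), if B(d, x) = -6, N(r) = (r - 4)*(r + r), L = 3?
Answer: 5304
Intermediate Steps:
N(r) = 2*r*(-4 + r) (N(r) = (-4 + r)*(2*r) = 2*r*(-4 + r))
g = 0 (g = -5*(2*3*(-4 + 3) + 6) = -5*(2*3*(-1) + 6) = -5*(-6 + 6) = -5*0 = 0)
(34*B(2, g))*(-26) = (34*(-6))*(-26) = -204*(-26) = 5304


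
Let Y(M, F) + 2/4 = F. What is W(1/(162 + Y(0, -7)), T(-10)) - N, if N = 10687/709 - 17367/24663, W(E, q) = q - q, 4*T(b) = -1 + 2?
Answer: -83753426/5828689 ≈ -14.369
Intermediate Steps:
T(b) = ¼ (T(b) = (-1 + 2)/4 = (¼)*1 = ¼)
Y(M, F) = -½ + F
W(E, q) = 0
N = 83753426/5828689 (N = 10687*(1/709) - 17367*1/24663 = 10687/709 - 5789/8221 = 83753426/5828689 ≈ 14.369)
W(1/(162 + Y(0, -7)), T(-10)) - N = 0 - 1*83753426/5828689 = 0 - 83753426/5828689 = -83753426/5828689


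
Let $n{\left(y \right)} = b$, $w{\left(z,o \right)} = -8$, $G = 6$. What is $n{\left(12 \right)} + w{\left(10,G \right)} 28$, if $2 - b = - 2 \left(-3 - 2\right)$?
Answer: $-232$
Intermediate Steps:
$b = -8$ ($b = 2 - - 2 \left(-3 - 2\right) = 2 - \left(-2\right) \left(-5\right) = 2 - 10 = -8$)
$n{\left(y \right)} = -8$
$n{\left(12 \right)} + w{\left(10,G \right)} 28 = -8 - 224 = -232$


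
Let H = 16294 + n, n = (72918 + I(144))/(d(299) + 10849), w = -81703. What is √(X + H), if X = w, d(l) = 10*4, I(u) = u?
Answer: I*√7754770554171/10889 ≈ 255.74*I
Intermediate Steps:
d(l) = 40
n = 73062/10889 (n = (72918 + 144)/(40 + 10849) = 73062/10889 ≈ 6.7097)
H = 177498428/10889 (H = 16294 + 73062/10889 = 177498428/10889 ≈ 16301.)
X = -81703
√(X + H) = √(-81703 + 177498428/10889) = √(-712165539/10889) = I*√7754770554171/10889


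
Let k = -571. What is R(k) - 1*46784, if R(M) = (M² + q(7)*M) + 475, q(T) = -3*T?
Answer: 291723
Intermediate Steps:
R(M) = 475 + M² - 21*M (R(M) = (M² + (-3*7)*M) + 475 = (M² - 21*M) + 475 = 475 + M² - 21*M)
R(k) - 1*46784 = (475 + (-571)² - 21*(-571)) - 1*46784 = (475 + 326041 + 11991) - 46784 = 338507 - 46784 = 291723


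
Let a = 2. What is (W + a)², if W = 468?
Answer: 220900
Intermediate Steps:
(W + a)² = (468 + 2)² = 470² = 220900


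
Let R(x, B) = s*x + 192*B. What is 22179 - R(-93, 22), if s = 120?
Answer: 29115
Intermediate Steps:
R(x, B) = 120*x + 192*B
22179 - R(-93, 22) = 22179 - (120*(-93) + 192*22) = 22179 - (-11160 + 4224) = 22179 - 1*(-6936) = 22179 + 6936 = 29115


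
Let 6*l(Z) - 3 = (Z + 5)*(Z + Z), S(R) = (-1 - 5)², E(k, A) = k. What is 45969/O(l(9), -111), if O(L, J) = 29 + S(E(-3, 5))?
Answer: 45969/65 ≈ 707.21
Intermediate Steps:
S(R) = 36 (S(R) = (-6)² = 36)
l(Z) = ½ + Z*(5 + Z)/3 (l(Z) = ½ + ((Z + 5)*(Z + Z))/6 = ½ + ((5 + Z)*(2*Z))/6 = ½ + (2*Z*(5 + Z))/6 = ½ + Z*(5 + Z)/3)
O(L, J) = 65 (O(L, J) = 29 + 36 = 65)
45969/O(l(9), -111) = 45969/65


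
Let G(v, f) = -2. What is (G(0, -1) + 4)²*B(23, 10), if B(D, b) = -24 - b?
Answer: -136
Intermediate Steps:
(G(0, -1) + 4)²*B(23, 10) = (-2 + 4)²*(-24 - 1*10) = 2²*(-24 - 10) = 4*(-34) = -136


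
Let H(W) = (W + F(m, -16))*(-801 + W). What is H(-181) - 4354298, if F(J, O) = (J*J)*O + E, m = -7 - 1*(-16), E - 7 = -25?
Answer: -2886208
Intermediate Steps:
E = -18 (E = 7 - 25 = -18)
m = 9 (m = -7 + 16 = 9)
F(J, O) = -18 + O*J² (F(J, O) = (J*J)*O - 18 = J²*O - 18 = O*J² - 18 = -18 + O*J²)
H(W) = (-1314 + W)*(-801 + W) (H(W) = (W + (-18 - 16*9²))*(-801 + W) = (W + (-18 - 16*81))*(-801 + W) = (W + (-18 - 1296))*(-801 + W) = (W - 1314)*(-801 + W) = (-1314 + W)*(-801 + W))
H(-181) - 4354298 = (1052514 + (-181)² - 2115*(-181)) - 4354298 = (1052514 + 32761 + 382815) - 4354298 = 1468090 - 4354298 = -2886208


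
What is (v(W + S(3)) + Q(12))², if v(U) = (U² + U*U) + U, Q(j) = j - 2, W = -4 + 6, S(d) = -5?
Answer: 625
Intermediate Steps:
W = 2
Q(j) = -2 + j
v(U) = U + 2*U² (v(U) = (U² + U²) + U = 2*U² + U = U + 2*U²)
(v(W + S(3)) + Q(12))² = ((2 - 5)*(1 + 2*(2 - 5)) + (-2 + 12))² = (-3*(1 + 2*(-3)) + 10)² = (-3*(1 - 6) + 10)² = (-3*(-5) + 10)² = (15 + 10)² = 25² = 625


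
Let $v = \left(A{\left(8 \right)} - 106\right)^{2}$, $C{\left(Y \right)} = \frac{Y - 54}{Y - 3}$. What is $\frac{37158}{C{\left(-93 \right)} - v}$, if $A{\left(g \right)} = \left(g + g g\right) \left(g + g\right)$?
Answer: $- \frac{1189056}{35011663} \approx -0.033962$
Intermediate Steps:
$A{\left(g \right)} = 2 g \left(g + g^{2}\right)$ ($A{\left(g \right)} = \left(g + g^{2}\right) 2 g = 2 g \left(g + g^{2}\right)$)
$C{\left(Y \right)} = \frac{-54 + Y}{-3 + Y}$
$v = 1094116$ ($v = \left(2 \cdot 8^{2} \left(1 + 8\right) - 106\right)^{2} = \left(2 \cdot 64 \cdot 9 - 106\right)^{2} = \left(1152 - 106\right)^{2} = 1046^{2} = 1094116$)
$\frac{37158}{C{\left(-93 \right)} - v} = \frac{37158}{\frac{-54 - 93}{-3 - 93} - 1094116} = \frac{37158}{\frac{1}{-96} \left(-147\right) - 1094116} = \frac{37158}{\left(- \frac{1}{96}\right) \left(-147\right) - 1094116} = \frac{37158}{\frac{49}{32} - 1094116} = \frac{37158}{- \frac{35011663}{32}} = 37158 \left(- \frac{32}{35011663}\right) = - \frac{1189056}{35011663}$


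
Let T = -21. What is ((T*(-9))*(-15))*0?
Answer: 0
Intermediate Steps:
((T*(-9))*(-15))*0 = (-21*(-9)*(-15))*0 = (189*(-15))*0 = -2835*0 = 0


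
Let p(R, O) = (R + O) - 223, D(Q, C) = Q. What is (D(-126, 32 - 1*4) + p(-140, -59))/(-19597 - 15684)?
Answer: 548/35281 ≈ 0.015532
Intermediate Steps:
p(R, O) = -223 + O + R (p(R, O) = (O + R) - 223 = -223 + O + R)
(D(-126, 32 - 1*4) + p(-140, -59))/(-19597 - 15684) = (-126 + (-223 - 59 - 140))/(-19597 - 15684) = (-126 - 422)/(-35281) = -548*(-1/35281) = 548/35281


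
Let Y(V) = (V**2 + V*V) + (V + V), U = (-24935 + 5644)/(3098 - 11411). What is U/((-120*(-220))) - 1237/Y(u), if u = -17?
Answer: -249508717/109731600 ≈ -2.2738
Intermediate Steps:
U = 19291/8313 (U = -19291/(-8313) = -19291*(-1/8313) = 19291/8313 ≈ 2.3206)
Y(V) = 2*V + 2*V**2 (Y(V) = (V**2 + V**2) + 2*V = 2*V**2 + 2*V = 2*V + 2*V**2)
U/((-120*(-220))) - 1237/Y(u) = 19291/(8313*((-120*(-220)))) - 1237*(-1/(34*(1 - 17))) = (19291/8313)/26400 - 1237/(2*(-17)*(-16)) = (19291/8313)*(1/26400) - 1237/544 = 19291/219463200 - 1237*1/544 = 19291/219463200 - 1237/544 = -249508717/109731600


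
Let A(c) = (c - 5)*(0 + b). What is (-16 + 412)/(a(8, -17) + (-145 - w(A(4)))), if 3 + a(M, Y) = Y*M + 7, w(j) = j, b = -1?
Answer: -198/139 ≈ -1.4245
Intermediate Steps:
A(c) = 5 - c (A(c) = (c - 5)*(0 - 1) = (-5 + c)*(-1) = 5 - c)
a(M, Y) = 4 + M*Y (a(M, Y) = -3 + (Y*M + 7) = -3 + (M*Y + 7) = -3 + (7 + M*Y) = 4 + M*Y)
(-16 + 412)/(a(8, -17) + (-145 - w(A(4)))) = (-16 + 412)/((4 + 8*(-17)) + (-145 - (5 - 1*4))) = 396/((4 - 136) + (-145 - (5 - 4))) = 396/(-132 + (-145 - 1*1)) = 396/(-132 + (-145 - 1)) = 396/(-132 - 146) = 396/(-278) = 396*(-1/278) = -198/139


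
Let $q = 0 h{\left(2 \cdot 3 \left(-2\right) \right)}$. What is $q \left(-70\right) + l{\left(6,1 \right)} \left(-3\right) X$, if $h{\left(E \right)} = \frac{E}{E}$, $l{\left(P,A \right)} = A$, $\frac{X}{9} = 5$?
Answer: $-135$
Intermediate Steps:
$X = 45$ ($X = 9 \cdot 5 = 45$)
$h{\left(E \right)} = 1$
$q = 0$ ($q = 0 \cdot 1 = 0$)
$q \left(-70\right) + l{\left(6,1 \right)} \left(-3\right) X = 0 \left(-70\right) + 1 \left(-3\right) 45 = 0 - 135 = -135$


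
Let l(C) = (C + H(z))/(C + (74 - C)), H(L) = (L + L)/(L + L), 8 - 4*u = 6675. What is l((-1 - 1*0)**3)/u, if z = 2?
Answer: 0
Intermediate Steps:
u = -6667/4 (u = 2 - 1/4*6675 = 2 - 6675/4 = -6667/4 ≈ -1666.8)
H(L) = 1 (H(L) = (2*L)/((2*L)) = (2*L)*(1/(2*L)) = 1)
l(C) = 1/74 + C/74 (l(C) = (C + 1)/(C + (74 - C)) = (1 + C)/74 = (1 + C)*(1/74) = 1/74 + C/74)
l((-1 - 1*0)**3)/u = (1/74 + (-1 - 1*0)**3/74)/(-6667/4) = (1/74 + (-1 + 0)**3/74)*(-4/6667) = (1/74 + (1/74)*(-1)**3)*(-4/6667) = (1/74 + (1/74)*(-1))*(-4/6667) = (1/74 - 1/74)*(-4/6667) = 0*(-4/6667) = 0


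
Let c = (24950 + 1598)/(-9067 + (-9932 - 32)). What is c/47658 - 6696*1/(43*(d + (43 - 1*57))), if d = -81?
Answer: 3036512800214/1852505420415 ≈ 1.6391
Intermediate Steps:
c = -26548/19031 (c = 26548/(-9067 - 9964) = 26548/(-19031) = 26548*(-1/19031) = -26548/19031 ≈ -1.3950)
c/47658 - 6696*1/(43*(d + (43 - 1*57))) = -26548/19031/47658 - 6696*1/(43*(-81 + (43 - 1*57))) = -26548/19031*1/47658 - 6696*1/(43*(-81 + (43 - 57))) = -13274/453489699 - 6696*1/(43*(-81 - 14)) = -13274/453489699 - 6696/((-95*43)) = -13274/453489699 - 6696/(-4085) = -13274/453489699 - 6696*(-1/4085) = -13274/453489699 + 6696/4085 = 3036512800214/1852505420415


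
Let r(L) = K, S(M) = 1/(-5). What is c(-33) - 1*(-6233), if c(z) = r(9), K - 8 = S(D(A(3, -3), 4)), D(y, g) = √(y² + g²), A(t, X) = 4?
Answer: 31204/5 ≈ 6240.8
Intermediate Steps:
D(y, g) = √(g² + y²)
S(M) = -⅕
K = 39/5 (K = 8 - ⅕ = 39/5 ≈ 7.8000)
r(L) = 39/5
c(z) = 39/5
c(-33) - 1*(-6233) = 39/5 - 1*(-6233) = 39/5 + 6233 = 31204/5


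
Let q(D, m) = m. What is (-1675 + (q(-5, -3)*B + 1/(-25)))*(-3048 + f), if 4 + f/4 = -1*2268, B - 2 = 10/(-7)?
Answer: 3561090752/175 ≈ 2.0349e+7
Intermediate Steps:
B = 4/7 (B = 2 + 10/(-7) = 2 + 10*(-⅐) = 2 - 10/7 = 4/7 ≈ 0.57143)
f = -9088 (f = -16 + 4*(-1*2268) = -16 + 4*(-2268) = -16 - 9072 = -9088)
(-1675 + (q(-5, -3)*B + 1/(-25)))*(-3048 + f) = (-1675 + (-3*4/7 + 1/(-25)))*(-3048 - 9088) = (-1675 + (-12/7 - 1/25))*(-12136) = (-1675 - 307/175)*(-12136) = -293432/175*(-12136) = 3561090752/175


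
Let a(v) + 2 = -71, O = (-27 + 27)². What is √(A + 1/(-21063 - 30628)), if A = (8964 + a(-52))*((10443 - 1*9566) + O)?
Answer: 2*√5208588890203519/51691 ≈ 2792.4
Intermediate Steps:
O = 0 (O = 0² = 0)
a(v) = -73 (a(v) = -2 - 71 = -73)
A = 7797407 (A = (8964 - 73)*((10443 - 1*9566) + 0) = 8891*((10443 - 9566) + 0) = 8891*(877 + 0) = 8891*877 = 7797407)
√(A + 1/(-21063 - 30628)) = √(7797407 + 1/(-21063 - 30628)) = √(7797407 + 1/(-51691)) = √(7797407 - 1/51691) = √(403055765236/51691) = 2*√5208588890203519/51691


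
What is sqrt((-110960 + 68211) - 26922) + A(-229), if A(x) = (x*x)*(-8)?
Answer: -419528 + I*sqrt(69671) ≈ -4.1953e+5 + 263.95*I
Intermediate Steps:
A(x) = -8*x**2 (A(x) = x**2*(-8) = -8*x**2)
sqrt((-110960 + 68211) - 26922) + A(-229) = sqrt((-110960 + 68211) - 26922) - 8*(-229)**2 = sqrt(-42749 - 26922) - 8*52441 = sqrt(-69671) - 419528 = I*sqrt(69671) - 419528 = -419528 + I*sqrt(69671)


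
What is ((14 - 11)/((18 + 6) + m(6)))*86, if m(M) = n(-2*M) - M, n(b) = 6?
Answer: 43/4 ≈ 10.750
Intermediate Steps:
m(M) = 6 - M
((14 - 11)/((18 + 6) + m(6)))*86 = ((14 - 11)/((18 + 6) + (6 - 1*6)))*86 = (3/(24 + (6 - 6)))*86 = (3/(24 + 0))*86 = (3/24)*86 = (3*(1/24))*86 = (⅛)*86 = 43/4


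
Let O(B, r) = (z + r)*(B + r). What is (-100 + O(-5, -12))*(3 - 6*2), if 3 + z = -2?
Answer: -1701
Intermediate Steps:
z = -5 (z = -3 - 2 = -5)
O(B, r) = (-5 + r)*(B + r)
(-100 + O(-5, -12))*(3 - 6*2) = (-100 + ((-12)**2 - 5*(-5) - 5*(-12) - 5*(-12)))*(3 - 6*2) = (-100 + (144 + 25 + 60 + 60))*(3 - 12) = (-100 + 289)*(-9) = 189*(-9) = -1701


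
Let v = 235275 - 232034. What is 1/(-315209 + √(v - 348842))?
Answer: -315209/99357059282 - I*√345601/99357059282 ≈ -3.1725e-6 - 5.9168e-9*I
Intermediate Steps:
v = 3241
1/(-315209 + √(v - 348842)) = 1/(-315209 + √(3241 - 348842)) = 1/(-315209 + √(-345601)) = 1/(-315209 + I*√345601)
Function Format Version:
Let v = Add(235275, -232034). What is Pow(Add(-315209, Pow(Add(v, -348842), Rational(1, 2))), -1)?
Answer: Add(Rational(-315209, 99357059282), Mul(Rational(-1, 99357059282), I, Pow(345601, Rational(1, 2)))) ≈ Add(-3.1725e-6, Mul(-5.9168e-9, I))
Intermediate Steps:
v = 3241
Pow(Add(-315209, Pow(Add(v, -348842), Rational(1, 2))), -1) = Pow(Add(-315209, Pow(Add(3241, -348842), Rational(1, 2))), -1) = Pow(Add(-315209, Pow(-345601, Rational(1, 2))), -1) = Pow(Add(-315209, Mul(I, Pow(345601, Rational(1, 2)))), -1)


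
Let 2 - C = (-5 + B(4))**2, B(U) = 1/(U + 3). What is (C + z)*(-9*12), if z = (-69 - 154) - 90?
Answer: 1770660/49 ≈ 36136.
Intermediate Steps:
B(U) = 1/(3 + U)
C = -1058/49 (C = 2 - (-5 + 1/(3 + 4))**2 = 2 - (-5 + 1/7)**2 = 2 - (-34/7)**2 = 2 - 1*1156/49 = 2 - 1156/49 = -1058/49 ≈ -21.592)
z = -313 (z = -223 - 90 = -313)
(C + z)*(-9*12) = (-1058/49 - 313)*(-9*12) = -16395/49*(-108) = 1770660/49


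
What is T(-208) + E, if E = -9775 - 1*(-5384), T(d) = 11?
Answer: -4380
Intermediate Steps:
E = -4391 (E = -9775 + 5384 = -4391)
T(-208) + E = 11 - 4391 = -4380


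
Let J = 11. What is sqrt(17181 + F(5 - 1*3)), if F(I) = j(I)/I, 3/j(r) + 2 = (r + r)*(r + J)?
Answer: sqrt(1718103)/10 ≈ 131.08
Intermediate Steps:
j(r) = 3/(-2 + 2*r*(11 + r)) (j(r) = 3/(-2 + (r + r)*(r + 11)) = 3/(-2 + (2*r)*(11 + r)) = 3/(-2 + 2*r*(11 + r)))
F(I) = 3/(2*I*(-1 + I**2 + 11*I)) (F(I) = (3/(2*(-1 + I**2 + 11*I)))/I = 3/(2*I*(-1 + I**2 + 11*I)))
sqrt(17181 + F(5 - 1*3)) = sqrt(17181 + 3/(2*(5 - 1*3)*(-1 + (5 - 1*3)**2 + 11*(5 - 1*3)))) = sqrt(17181 + 3/(2*(5 - 3)*(-1 + (5 - 3)**2 + 11*(5 - 3)))) = sqrt(17181 + (3/2)/(2*(-1 + 2**2 + 11*2))) = sqrt(17181 + (3/2)*(1/2)/(-1 + 4 + 22)) = sqrt(17181 + (3/2)*(1/2)/25) = sqrt(17181 + (3/2)*(1/2)*(1/25)) = sqrt(17181 + 3/100) = sqrt(1718103/100) = sqrt(1718103)/10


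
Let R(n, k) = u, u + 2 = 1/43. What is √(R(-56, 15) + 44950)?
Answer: √83108895/43 ≈ 212.01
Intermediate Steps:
u = -85/43 (u = -2 + 1/43 = -85/43 ≈ -1.9767)
R(n, k) = -85/43
√(R(-56, 15) + 44950) = √(-85/43 + 44950) = √(1932765/43) = √83108895/43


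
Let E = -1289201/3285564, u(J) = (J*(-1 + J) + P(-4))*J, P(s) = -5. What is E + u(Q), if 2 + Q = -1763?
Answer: -18075459789802301/3285564 ≈ -5.5015e+9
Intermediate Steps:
Q = -1765 (Q = -2 - 1763 = -1765)
u(J) = J*(-5 + J*(-1 + J)) (u(J) = (J*(-1 + J) - 5)*J = (-5 + J*(-1 + J))*J = J*(-5 + J*(-1 + J)))
E = -1289201/3285564 (E = -1289201*1/3285564 = -1289201/3285564 ≈ -0.39238)
E + u(Q) = -1289201/3285564 - 1765*(-5 + (-1765)**2 - 1*(-1765)) = -1289201/3285564 - 1765*(-5 + 3115225 + 1765) = -1289201/3285564 - 1765*3116985 = -1289201/3285564 - 5501478525 = -18075459789802301/3285564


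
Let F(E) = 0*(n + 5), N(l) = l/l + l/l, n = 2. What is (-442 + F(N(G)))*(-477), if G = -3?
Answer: 210834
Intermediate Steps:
N(l) = 2 (N(l) = 1 + 1 = 2)
F(E) = 0 (F(E) = 0*(2 + 5) = 0*7 = 0)
(-442 + F(N(G)))*(-477) = (-442 + 0)*(-477) = -442*(-477) = 210834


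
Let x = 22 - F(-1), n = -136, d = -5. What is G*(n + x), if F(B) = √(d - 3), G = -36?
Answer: 4104 + 72*I*√2 ≈ 4104.0 + 101.82*I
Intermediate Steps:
F(B) = 2*I*√2 (F(B) = √(-5 - 3) = √(-8) = 2*I*√2)
x = 22 - 2*I*√2 ≈ 22.0 - 2.8284*I
G*(n + x) = -36*(-136 + (22 - 2*I*√2)) = -36*(-114 - 2*I*√2) = 4104 + 72*I*√2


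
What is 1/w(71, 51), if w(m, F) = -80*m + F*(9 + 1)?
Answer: -1/5170 ≈ -0.00019342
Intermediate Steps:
w(m, F) = -80*m + 10*F (w(m, F) = -80*m + F*10 = -80*m + 10*F)
1/w(71, 51) = 1/(-80*71 + 10*51) = 1/(-5680 + 510) = 1/(-5170) = -1/5170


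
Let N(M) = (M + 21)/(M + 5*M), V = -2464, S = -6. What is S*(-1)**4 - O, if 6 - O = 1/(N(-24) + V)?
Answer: -1419300/118271 ≈ -12.000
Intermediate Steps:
N(M) = (21 + M)/(6*M) (N(M) = (21 + M)/((6*M)) = (21 + M)*(1/(6*M)) = (21 + M)/(6*M))
O = 709674/118271 (O = 6 - 1/((1/6)*(21 - 24)/(-24) - 2464) = 6 - 1/((1/6)*(-1/24)*(-3) - 2464) = 6 - 1/(1/48 - 2464) = 6 - 1/(-118271/48) = 6 - 1*(-48/118271) = 6 + 48/118271 = 709674/118271 ≈ 6.0004)
S*(-1)**4 - O = -6*(-1)**4 - 1*709674/118271 = -6*1 - 709674/118271 = -6 - 709674/118271 = -1419300/118271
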